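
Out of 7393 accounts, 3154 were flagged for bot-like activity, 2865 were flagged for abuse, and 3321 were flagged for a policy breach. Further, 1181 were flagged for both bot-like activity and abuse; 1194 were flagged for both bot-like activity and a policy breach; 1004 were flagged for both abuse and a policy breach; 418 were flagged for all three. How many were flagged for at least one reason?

6379

Using inclusion–exclusion:
N(≥1) = 3154 + 2865 + 3321 − 1181 − 1194 − 1004 + 418 = 6379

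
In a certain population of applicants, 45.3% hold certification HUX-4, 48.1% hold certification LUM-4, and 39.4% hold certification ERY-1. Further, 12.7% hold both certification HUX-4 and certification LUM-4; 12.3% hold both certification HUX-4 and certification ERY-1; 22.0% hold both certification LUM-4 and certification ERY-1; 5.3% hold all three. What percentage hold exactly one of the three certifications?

54.7%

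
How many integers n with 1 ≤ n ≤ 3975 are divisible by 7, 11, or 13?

1115

Using inclusion–exclusion:
567 + 361 + 305 − 51 − 43 − 27 + 3 = 1115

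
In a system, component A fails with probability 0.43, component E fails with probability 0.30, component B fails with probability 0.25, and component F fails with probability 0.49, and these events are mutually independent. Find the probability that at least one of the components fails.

Since the events are independent, P(none) is the product of the individual non-occurrence probabilities.
P(none) = (1 − 0.43) × (1 − 0.30) × (1 − 0.25) × (1 − 0.49) = 0.57 × 0.70 × 0.75 × 0.51 = 0.1526175
P(at least one) = 1 − 0.1526175 = 0.8473825

0.8473825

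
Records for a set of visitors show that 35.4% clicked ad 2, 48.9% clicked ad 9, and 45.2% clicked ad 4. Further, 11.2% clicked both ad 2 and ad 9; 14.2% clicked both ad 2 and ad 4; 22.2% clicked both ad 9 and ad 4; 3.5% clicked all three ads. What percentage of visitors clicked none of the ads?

Using inclusion–exclusion:
P(≥1) = 35.4 + 48.9 + 45.2 − 11.2 − 14.2 − 22.2 + 3.5 = 85.4%
P(none) = 100% − 85.4% = 14.6%

14.6%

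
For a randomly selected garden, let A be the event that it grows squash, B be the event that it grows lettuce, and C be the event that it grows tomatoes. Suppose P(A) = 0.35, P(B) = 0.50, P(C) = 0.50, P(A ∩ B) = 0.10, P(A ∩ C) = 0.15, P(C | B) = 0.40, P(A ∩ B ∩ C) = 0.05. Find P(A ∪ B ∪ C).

P(B ∩ C) = P(B)·P(C|B) = 0.50 × 0.40 = 0.20
P(A ∪ B ∪ C) = 0.35 + 0.50 + 0.50 − 0.10 − 0.15 − 0.20 + 0.05 = 0.95

0.95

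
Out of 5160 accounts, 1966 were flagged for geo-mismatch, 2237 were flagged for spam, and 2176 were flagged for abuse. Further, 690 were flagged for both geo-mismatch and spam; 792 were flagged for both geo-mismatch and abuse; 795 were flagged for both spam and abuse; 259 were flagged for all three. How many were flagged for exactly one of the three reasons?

2602

Using the inclusion–exclusion count for exactly one event:
N(exactly one) = 1966 + 2237 + 2176 − 2·690 − 2·792 − 2·795 + 3·259 = 2602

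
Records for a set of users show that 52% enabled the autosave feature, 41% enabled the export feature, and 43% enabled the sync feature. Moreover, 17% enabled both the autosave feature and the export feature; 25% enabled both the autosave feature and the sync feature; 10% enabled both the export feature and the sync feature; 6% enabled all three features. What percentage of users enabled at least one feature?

90%

By inclusion–exclusion:
P(≥1) = 52 + 41 + 43 − 17 − 25 − 10 + 6 = 90%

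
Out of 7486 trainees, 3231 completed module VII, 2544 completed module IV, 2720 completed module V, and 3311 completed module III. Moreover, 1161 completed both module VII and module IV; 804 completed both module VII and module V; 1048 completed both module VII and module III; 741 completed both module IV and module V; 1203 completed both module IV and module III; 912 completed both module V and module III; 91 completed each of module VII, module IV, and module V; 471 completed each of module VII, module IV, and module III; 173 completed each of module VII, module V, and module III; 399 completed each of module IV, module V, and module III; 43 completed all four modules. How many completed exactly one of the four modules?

|exactly one| = 3231 + 2544 + 2720 + 3311 − 2·1161 − 2·804 − 2·1048 − 2·741 − 2·1203 − 2·912 + 3·91 + 3·471 + 3·173 + 3·399 − 4·43 = 3298

3298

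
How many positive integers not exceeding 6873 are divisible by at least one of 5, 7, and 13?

2522

1374 + 981 + 528 − 196 − 105 − 75 + 15 = 2522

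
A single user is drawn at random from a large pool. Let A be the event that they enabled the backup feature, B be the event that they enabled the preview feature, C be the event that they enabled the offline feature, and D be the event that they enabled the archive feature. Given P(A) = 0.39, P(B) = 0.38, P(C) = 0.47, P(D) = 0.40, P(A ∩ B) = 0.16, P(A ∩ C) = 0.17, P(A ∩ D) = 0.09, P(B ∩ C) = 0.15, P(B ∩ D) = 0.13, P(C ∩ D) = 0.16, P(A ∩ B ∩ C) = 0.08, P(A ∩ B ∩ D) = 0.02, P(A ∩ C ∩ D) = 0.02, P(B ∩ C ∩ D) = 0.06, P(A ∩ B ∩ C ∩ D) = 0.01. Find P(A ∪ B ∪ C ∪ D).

By inclusion–exclusion:
P(A ∪ B ∪ C ∪ D) = 0.39 + 0.38 + 0.47 + 0.40 − 0.16 − 0.17 − 0.09 − 0.15 − 0.13 − 0.16 + 0.08 + 0.02 + 0.02 + 0.06 − 0.01 = 0.95

0.95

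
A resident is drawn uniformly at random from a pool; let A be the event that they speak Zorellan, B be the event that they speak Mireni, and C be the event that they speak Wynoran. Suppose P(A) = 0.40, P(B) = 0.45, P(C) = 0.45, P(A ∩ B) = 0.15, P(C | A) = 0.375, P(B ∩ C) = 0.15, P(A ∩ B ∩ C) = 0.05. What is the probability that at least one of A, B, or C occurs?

0.90

P(A ∩ C) = P(A)·P(C|A) = 0.40 × 0.375 = 0.15
P(A ∪ B ∪ C) = 0.40 + 0.45 + 0.45 − 0.15 − 0.15 − 0.15 + 0.05 = 0.90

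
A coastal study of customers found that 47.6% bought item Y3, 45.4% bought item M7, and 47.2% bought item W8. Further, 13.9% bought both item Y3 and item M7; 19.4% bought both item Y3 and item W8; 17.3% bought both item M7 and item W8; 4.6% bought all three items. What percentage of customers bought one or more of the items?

Inclusion–exclusion gives
P(union) = 47.6 + 45.4 + 47.2 − 13.9 − 19.4 − 17.3 + 4.6 = 94.2%

94.2%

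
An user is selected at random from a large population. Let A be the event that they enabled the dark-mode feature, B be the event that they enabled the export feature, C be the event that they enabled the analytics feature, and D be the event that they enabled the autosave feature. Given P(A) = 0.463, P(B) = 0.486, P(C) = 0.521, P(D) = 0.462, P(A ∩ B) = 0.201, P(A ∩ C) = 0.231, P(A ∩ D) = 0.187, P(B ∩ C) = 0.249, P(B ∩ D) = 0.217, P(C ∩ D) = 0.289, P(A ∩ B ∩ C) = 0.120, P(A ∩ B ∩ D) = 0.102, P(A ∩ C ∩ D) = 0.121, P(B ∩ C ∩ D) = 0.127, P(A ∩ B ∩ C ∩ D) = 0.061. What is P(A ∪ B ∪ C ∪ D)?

P(A ∪ B ∪ C ∪ D) = 0.463 + 0.486 + 0.521 + 0.462 − 0.201 − 0.231 − 0.187 − 0.249 − 0.217 − 0.289 + 0.120 + 0.102 + 0.121 + 0.127 − 0.061 = 0.967

0.967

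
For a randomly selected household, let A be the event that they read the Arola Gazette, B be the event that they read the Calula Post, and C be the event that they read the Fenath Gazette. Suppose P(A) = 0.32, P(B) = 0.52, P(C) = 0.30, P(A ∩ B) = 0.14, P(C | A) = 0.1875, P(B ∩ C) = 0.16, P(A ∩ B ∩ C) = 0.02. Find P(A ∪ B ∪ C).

P(A ∩ C) = P(A)·P(C|A) = 0.32 × 0.1875 = 0.06
Using inclusion–exclusion:
P(A ∪ B ∪ C) = 0.32 + 0.52 + 0.30 − 0.14 − 0.06 − 0.16 + 0.02 = 0.80

0.80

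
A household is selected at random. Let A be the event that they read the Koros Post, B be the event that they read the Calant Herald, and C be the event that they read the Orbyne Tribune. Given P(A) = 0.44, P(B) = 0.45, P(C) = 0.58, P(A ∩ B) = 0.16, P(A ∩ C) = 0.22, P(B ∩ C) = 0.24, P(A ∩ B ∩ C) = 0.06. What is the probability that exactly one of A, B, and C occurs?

0.41

P(exactly one) = 0.44 + 0.45 + 0.58 − 2·0.16 − 2·0.22 − 2·0.24 + 3·0.06 = 0.41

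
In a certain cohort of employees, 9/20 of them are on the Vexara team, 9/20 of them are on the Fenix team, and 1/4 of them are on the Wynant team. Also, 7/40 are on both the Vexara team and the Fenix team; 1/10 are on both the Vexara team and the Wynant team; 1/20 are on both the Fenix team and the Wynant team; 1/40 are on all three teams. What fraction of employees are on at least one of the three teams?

17/20

P(union) = 9/20 + 9/20 + 1/4 − 7/40 − 1/10 − 1/20 + 1/40 = 17/20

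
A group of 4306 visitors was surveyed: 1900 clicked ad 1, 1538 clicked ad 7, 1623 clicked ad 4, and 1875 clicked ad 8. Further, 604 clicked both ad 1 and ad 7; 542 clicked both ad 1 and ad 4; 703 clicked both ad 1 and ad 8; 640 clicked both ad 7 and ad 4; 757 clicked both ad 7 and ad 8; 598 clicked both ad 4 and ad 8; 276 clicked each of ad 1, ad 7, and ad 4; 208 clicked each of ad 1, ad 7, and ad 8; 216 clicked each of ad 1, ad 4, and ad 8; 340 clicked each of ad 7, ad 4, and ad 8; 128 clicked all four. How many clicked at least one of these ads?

4004

Inclusion–exclusion gives
N(≥1) = 1900 + 1538 + 1623 + 1875 − 604 − 542 − 703 − 640 − 757 − 598 + 276 + 208 + 216 + 340 − 128 = 4004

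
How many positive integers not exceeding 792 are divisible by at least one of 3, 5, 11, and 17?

264 + 158 + 72 + 46 − 52 − 24 − 15 − 14 − 9 − 4 + 4 + 3 + 1 + 0 − 0 = 430

430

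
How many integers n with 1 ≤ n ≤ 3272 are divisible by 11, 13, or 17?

Using inclusion–exclusion:
297 + 251 + 192 − 22 − 17 − 14 + 1 = 688

688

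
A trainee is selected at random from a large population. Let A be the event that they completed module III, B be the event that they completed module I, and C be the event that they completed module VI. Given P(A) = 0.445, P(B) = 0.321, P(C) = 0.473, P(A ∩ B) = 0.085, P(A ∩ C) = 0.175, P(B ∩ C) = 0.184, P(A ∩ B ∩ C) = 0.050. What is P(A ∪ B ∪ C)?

0.845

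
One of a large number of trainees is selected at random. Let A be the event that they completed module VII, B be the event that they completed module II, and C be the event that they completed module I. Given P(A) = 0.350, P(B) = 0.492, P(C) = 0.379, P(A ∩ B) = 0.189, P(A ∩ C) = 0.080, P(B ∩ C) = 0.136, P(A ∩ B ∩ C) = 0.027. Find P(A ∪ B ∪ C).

0.843

Apply inclusion-exclusion:
P(A ∪ B ∪ C) = 0.350 + 0.492 + 0.379 − 0.189 − 0.080 − 0.136 + 0.027 = 0.843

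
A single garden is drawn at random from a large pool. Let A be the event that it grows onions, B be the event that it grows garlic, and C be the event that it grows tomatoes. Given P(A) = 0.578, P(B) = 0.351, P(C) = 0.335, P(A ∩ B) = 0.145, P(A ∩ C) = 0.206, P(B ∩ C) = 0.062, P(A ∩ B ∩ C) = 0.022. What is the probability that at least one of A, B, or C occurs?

By inclusion-exclusion,
P(A ∪ B ∪ C) = 0.578 + 0.351 + 0.335 − 0.145 − 0.206 − 0.062 + 0.022 = 0.873

0.873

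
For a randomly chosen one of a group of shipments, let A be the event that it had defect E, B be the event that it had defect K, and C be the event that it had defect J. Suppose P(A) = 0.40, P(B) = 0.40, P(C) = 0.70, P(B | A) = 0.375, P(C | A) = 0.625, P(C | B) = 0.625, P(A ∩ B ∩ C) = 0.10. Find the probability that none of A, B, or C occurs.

P(A ∩ B) = P(A)·P(B|A) = 0.40 × 0.375 = 0.15
P(A ∩ C) = P(A)·P(C|A) = 0.40 × 0.625 = 0.25
P(B ∩ C) = P(B)·P(C|B) = 0.40 × 0.625 = 0.25
Using inclusion–exclusion:
P(A ∪ B ∪ C) = 0.40 + 0.40 + 0.70 − 0.15 − 0.25 − 0.25 + 0.10 = 0.95
P(none) = 1 − 0.95 = 0.05

0.05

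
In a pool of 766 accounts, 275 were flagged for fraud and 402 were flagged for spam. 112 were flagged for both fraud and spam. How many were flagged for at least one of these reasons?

565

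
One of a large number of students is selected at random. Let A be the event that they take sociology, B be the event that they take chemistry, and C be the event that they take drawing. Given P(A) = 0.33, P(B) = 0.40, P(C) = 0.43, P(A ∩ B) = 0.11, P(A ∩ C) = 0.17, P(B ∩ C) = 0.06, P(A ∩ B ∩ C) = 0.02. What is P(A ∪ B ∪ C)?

Apply inclusion-exclusion:
P(A ∪ B ∪ C) = 0.33 + 0.40 + 0.43 − 0.11 − 0.17 − 0.06 + 0.02 = 0.84

0.84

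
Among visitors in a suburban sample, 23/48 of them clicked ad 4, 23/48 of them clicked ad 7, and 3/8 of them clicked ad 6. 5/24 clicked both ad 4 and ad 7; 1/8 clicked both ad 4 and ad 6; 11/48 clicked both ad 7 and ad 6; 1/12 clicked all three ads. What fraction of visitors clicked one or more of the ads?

41/48

P(union) = 23/48 + 23/48 + 3/8 − 5/24 − 1/8 − 11/48 + 1/12 = 41/48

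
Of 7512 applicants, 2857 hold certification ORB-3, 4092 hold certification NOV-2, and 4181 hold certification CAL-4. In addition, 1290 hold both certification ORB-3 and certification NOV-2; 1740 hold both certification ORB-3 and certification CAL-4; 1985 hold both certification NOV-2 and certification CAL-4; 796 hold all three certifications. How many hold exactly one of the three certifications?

3488

N(exactly one) = 2857 + 4092 + 4181 − 2·1290 − 2·1740 − 2·1985 + 3·796 = 3488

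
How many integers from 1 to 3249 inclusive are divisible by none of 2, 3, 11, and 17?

926

Inclusion–exclusion gives
floor(3249/2) + floor(3249/3) + floor(3249/11) + floor(3249/17) − floor(3249/6) − floor(3249/22) − floor(3249/34) − floor(3249/33) − floor(3249/51) − floor(3249/187) + floor(3249/66) + floor(3249/102) + floor(3249/374) + floor(3249/561) − floor(3249/1122) = 1624 + 1083 + 295 + 191 − 541 − 147 − 95 − 98 − 63 − 17 + 49 + 31 + 8 + 5 − 2 = 2323
3249 − 2323 = 926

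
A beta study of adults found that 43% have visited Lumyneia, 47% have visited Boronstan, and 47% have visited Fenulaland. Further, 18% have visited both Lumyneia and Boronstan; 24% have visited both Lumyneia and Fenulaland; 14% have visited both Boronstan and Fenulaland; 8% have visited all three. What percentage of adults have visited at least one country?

89%

By inclusion–exclusion:
P(≥1) = 43 + 47 + 47 − 18 − 24 − 14 + 8 = 89%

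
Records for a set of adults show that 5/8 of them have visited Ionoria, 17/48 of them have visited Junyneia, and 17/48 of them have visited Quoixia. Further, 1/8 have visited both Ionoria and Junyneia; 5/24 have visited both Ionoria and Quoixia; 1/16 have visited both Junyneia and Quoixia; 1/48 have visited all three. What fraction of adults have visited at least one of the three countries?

23/24

By inclusion-exclusion,
P(≥1) = 5/8 + 17/48 + 17/48 − 1/8 − 5/24 − 1/16 + 1/48 = 23/24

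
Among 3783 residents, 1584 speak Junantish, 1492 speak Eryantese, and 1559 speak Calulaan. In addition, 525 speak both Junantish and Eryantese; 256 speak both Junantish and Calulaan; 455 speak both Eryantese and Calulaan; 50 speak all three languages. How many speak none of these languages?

Using inclusion–exclusion:
|union| = 1584 + 1492 + 1559 − 525 − 256 − 455 + 50 = 3449
None: 3783 − 3449 = 334

334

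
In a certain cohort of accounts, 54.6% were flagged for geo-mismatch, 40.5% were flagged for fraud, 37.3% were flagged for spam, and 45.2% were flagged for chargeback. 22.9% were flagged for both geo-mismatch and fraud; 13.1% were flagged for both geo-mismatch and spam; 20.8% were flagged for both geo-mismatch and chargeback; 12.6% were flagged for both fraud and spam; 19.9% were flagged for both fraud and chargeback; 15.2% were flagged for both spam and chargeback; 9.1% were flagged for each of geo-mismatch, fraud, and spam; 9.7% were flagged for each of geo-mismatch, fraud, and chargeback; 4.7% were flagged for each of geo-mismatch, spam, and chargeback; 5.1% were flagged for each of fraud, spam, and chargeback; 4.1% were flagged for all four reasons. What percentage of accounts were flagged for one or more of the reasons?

97.6%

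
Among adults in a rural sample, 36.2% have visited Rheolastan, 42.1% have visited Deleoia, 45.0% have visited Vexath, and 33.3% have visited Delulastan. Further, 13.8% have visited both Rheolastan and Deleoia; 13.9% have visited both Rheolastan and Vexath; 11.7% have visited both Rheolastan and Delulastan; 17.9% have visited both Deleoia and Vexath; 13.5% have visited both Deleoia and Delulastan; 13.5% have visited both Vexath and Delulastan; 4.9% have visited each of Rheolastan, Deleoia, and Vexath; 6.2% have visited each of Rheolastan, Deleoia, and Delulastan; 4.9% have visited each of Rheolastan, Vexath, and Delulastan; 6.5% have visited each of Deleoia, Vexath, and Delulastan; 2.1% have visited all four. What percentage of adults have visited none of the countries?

P(≥1) = 36.2 + 42.1 + 45.0 + 33.3 − 13.8 − 13.9 − 11.7 − 17.9 − 13.5 − 13.5 + 4.9 + 6.2 + 4.9 + 6.5 − 2.1 = 92.7%
P(none) = 100% − 92.7% = 7.3%

7.3%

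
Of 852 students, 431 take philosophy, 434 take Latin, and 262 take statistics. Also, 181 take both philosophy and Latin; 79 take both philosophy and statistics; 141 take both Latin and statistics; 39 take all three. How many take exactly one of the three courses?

442

By inclusion–exclusion (exactly-one form):
N(exactly one) = 431 + 434 + 262 − 2·181 − 2·79 − 2·141 + 3·39 = 442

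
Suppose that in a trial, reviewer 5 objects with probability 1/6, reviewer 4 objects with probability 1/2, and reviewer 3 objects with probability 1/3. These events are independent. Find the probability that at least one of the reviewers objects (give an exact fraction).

P(none) = (1 − 1/6) × (1 − 1/2) × (1 − 1/3) = 5/6 × 1/2 × 2/3 = 5/18
P(at least one) = 1 − 5/18 = 13/18

13/18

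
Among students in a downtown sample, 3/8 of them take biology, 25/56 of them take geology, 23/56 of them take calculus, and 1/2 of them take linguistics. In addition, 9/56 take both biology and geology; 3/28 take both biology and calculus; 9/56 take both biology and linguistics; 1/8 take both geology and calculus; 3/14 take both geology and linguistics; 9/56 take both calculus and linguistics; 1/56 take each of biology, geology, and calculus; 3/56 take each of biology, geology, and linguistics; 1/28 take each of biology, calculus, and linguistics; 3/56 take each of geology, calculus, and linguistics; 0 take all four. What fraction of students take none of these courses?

By inclusion–exclusion:
P(at least one) = 3/8 + 25/56 + 23/56 + 1/2 − 9/56 − 3/28 − 9/56 − 1/8 − 3/14 − 9/56 + 1/56 + 3/56 + 1/28 + 3/56 − 0 = 27/28
P(none) = 1 − 27/28 = 1/28

1/28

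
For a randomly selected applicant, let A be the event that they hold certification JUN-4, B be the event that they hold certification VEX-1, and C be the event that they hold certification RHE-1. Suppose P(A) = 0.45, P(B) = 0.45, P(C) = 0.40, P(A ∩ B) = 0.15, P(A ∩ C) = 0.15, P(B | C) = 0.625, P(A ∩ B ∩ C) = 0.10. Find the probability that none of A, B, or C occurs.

0.15

P(B ∩ C) = P(C)·P(B|C) = 0.40 × 0.625 = 0.25
Inclusion–exclusion gives
P(A ∪ B ∪ C) = 0.45 + 0.45 + 0.40 − 0.15 − 0.15 − 0.25 + 0.10 = 0.85
P(none) = 1 − 0.85 = 0.15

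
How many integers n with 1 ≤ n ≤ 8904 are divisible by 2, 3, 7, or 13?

floor(8904/2) + floor(8904/3) + floor(8904/7) + floor(8904/13) − floor(8904/6) − floor(8904/14) − floor(8904/26) − floor(8904/21) − floor(8904/39) − floor(8904/91) + floor(8904/42) + floor(8904/78) + floor(8904/182) + floor(8904/273) − floor(8904/546) = 4452 + 2968 + 1272 + 684 − 1484 − 636 − 342 − 424 − 228 − 97 + 212 + 114 + 48 + 32 − 16 = 6555

6555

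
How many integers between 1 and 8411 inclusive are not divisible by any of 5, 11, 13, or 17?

5314

Using inclusion–exclusion:
1682 + 764 + 647 + 494 − 152 − 129 − 98 − 58 − 44 − 38 + 11 + 8 + 7 + 3 − 0 = 3097
8411 − 3097 = 5314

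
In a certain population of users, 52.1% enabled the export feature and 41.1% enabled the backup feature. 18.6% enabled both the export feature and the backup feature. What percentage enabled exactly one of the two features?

56.0%

P(exactly one) = 52.1 + 41.1 − 2·18.6 = 56.0%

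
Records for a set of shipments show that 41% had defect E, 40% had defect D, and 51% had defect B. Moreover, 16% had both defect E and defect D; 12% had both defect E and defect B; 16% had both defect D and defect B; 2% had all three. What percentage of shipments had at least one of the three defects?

90%

P(at least one) = 41 + 40 + 51 − 16 − 12 − 16 + 2 = 90%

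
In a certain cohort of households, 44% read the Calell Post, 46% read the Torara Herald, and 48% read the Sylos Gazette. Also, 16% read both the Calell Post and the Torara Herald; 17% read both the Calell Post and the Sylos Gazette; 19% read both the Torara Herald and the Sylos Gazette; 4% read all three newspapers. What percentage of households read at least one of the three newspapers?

90%

P(at least one) = 44 + 46 + 48 − 16 − 17 − 19 + 4 = 90%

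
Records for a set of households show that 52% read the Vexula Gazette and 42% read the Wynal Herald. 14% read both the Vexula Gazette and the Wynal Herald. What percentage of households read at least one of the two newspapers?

P(at least one) = 52 + 42 − 14 = 80%

80%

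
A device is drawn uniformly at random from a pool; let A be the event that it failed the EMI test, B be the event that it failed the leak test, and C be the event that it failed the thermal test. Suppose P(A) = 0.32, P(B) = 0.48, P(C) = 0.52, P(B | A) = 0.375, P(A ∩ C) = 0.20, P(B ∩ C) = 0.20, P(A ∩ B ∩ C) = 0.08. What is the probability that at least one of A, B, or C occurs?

0.88

P(A ∩ B) = P(A)·P(B|A) = 0.32 × 0.375 = 0.12
P(A ∪ B ∪ C) = 0.32 + 0.48 + 0.52 − 0.12 − 0.20 − 0.20 + 0.08 = 0.88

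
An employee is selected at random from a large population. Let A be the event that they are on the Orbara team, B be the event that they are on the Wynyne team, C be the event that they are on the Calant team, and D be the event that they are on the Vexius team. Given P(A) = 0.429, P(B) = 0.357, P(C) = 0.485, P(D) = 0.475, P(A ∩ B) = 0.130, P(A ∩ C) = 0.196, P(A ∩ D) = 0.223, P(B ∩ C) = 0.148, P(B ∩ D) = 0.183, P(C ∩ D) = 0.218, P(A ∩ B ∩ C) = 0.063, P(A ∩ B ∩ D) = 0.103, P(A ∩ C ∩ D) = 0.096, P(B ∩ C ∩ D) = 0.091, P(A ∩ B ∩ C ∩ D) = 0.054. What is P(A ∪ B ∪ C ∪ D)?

0.947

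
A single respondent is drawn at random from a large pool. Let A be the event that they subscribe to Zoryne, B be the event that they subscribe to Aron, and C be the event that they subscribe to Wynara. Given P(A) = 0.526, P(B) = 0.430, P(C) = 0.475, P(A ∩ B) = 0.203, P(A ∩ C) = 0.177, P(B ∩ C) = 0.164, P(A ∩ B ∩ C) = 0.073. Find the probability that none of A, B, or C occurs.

P(A ∪ B ∪ C) = 0.526 + 0.430 + 0.475 − 0.203 − 0.177 − 0.164 + 0.073 = 0.960
P(none) = 1 − 0.960 = 0.040

0.040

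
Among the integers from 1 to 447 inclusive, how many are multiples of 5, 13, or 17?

Apply inclusion-exclusion:
89 + 34 + 26 − 6 − 5 − 2 + 0 = 136

136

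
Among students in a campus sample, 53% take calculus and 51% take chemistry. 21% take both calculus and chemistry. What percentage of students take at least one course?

P(union) = 53 + 51 − 21 = 83%

83%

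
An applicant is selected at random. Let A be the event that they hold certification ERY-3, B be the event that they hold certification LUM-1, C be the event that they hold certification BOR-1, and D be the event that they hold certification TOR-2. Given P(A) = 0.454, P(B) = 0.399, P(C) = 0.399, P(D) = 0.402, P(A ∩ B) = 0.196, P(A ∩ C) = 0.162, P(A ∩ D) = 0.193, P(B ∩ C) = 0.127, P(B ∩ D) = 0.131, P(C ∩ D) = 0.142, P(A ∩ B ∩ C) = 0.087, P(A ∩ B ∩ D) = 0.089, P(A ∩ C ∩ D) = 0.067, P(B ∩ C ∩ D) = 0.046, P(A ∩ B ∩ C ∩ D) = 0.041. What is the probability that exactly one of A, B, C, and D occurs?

0.455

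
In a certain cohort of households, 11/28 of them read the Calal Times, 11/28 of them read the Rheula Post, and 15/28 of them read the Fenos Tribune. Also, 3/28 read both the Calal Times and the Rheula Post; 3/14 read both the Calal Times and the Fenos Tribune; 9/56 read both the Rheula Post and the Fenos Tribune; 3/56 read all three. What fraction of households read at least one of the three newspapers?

P(union) = 11/28 + 11/28 + 15/28 − 3/28 − 3/14 − 9/56 + 3/56 = 25/28

25/28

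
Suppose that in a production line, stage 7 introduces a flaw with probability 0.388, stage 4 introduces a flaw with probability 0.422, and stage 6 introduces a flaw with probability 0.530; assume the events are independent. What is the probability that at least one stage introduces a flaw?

P(none) = (1 − 0.388) × (1 − 0.422) × (1 − 0.530) = 0.612 × 0.578 × 0.470 = 0.16625592
P(at least one) = 1 − 0.16625592 = 0.83374408

0.83374408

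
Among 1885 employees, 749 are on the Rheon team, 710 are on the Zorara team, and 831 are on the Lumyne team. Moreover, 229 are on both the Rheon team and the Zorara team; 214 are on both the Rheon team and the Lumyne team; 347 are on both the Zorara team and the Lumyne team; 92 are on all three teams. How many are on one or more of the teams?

Using inclusion–exclusion:
|union| = 749 + 710 + 831 − 229 − 214 − 347 + 92 = 1592

1592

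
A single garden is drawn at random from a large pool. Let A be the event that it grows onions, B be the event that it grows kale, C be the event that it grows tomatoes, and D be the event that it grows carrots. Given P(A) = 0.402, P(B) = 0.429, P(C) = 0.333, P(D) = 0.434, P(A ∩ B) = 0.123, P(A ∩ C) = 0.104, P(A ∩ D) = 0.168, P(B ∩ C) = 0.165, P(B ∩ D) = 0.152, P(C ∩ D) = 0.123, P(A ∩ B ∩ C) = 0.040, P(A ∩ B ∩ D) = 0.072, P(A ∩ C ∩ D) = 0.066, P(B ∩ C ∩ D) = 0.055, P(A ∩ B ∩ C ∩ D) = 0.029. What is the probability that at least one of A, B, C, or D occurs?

By inclusion-exclusion,
P(A ∪ B ∪ C ∪ D) = 0.402 + 0.429 + 0.333 + 0.434 − 0.123 − 0.104 − 0.168 − 0.165 − 0.152 − 0.123 + 0.040 + 0.072 + 0.066 + 0.055 − 0.029 = 0.967

0.967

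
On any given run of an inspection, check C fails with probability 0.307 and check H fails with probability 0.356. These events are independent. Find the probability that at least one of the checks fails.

0.553708

Independence gives P(none) = ∏(1 − pᵢ).
P(none) = (1 − 0.307) × (1 − 0.356) = 0.693 × 0.644 = 0.446292
P(at least one) = 1 − 0.446292 = 0.553708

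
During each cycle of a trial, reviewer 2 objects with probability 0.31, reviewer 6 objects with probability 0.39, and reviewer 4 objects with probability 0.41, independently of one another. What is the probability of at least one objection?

P(none) = (1 − 0.31) × (1 − 0.39) × (1 − 0.41) = 0.69 × 0.61 × 0.59 = 0.248331
P(at least one) = 1 − 0.248331 = 0.751669

0.751669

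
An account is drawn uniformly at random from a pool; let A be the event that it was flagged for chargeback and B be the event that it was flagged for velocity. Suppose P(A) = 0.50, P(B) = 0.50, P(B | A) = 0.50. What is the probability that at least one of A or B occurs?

0.75

P(A ∩ B) = P(A)·P(B|A) = 0.50 × 0.50 = 0.25
Apply inclusion-exclusion:
P(A ∪ B) = 0.50 + 0.50 − 0.25 = 0.75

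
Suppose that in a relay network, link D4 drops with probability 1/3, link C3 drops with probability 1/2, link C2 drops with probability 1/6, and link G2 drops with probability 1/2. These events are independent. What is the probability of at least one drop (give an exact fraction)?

31/36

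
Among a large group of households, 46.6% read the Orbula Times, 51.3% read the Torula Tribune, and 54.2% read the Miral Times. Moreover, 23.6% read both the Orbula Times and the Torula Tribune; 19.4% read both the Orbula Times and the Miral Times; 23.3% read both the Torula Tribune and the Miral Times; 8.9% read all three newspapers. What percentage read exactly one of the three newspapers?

P(exactly one) = 46.6 + 51.3 + 54.2 − 2·23.6 − 2·19.4 − 2·23.3 + 3·8.9 = 46.2%

46.2%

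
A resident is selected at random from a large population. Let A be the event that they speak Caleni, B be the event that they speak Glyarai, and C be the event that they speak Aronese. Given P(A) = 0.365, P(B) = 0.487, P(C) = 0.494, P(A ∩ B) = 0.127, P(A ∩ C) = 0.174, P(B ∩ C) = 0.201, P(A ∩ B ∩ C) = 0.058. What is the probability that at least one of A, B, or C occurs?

P(A ∪ B ∪ C) = 0.365 + 0.487 + 0.494 − 0.127 − 0.174 − 0.201 + 0.058 = 0.902

0.902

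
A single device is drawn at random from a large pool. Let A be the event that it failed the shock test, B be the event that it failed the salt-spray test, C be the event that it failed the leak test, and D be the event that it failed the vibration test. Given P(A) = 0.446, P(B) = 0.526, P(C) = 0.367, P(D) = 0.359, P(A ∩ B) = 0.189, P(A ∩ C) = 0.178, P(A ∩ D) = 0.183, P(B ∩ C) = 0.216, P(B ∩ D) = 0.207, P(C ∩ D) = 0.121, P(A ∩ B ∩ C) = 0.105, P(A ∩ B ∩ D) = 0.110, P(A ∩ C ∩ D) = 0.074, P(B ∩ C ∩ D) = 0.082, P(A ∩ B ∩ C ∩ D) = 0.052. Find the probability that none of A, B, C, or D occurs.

Using inclusion–exclusion:
P(A ∪ B ∪ C ∪ D) = 0.446 + 0.526 + 0.367 + 0.359 − 0.189 − 0.178 − 0.183 − 0.216 − 0.207 − 0.121 + 0.105 + 0.110 + 0.074 + 0.082 − 0.052 = 0.923
P(none) = 1 − 0.923 = 0.077

0.077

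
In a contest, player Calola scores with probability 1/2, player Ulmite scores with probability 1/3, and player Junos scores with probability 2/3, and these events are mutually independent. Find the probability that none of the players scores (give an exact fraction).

Independence gives P(none) = ∏(1 − pᵢ).
P(none) = (1 − 1/2) × (1 − 1/3) × (1 − 2/3) = 1/2 × 2/3 × 1/3 = 1/9

1/9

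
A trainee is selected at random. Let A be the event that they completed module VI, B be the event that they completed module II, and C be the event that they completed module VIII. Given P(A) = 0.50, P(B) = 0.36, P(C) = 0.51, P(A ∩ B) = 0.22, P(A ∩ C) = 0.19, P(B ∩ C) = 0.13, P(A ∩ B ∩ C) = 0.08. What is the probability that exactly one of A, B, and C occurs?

Using the inclusion–exclusion count for exactly one event:
P(exactly one) = 0.50 + 0.36 + 0.51 − 2·0.22 − 2·0.19 − 2·0.13 + 3·0.08 = 0.53

0.53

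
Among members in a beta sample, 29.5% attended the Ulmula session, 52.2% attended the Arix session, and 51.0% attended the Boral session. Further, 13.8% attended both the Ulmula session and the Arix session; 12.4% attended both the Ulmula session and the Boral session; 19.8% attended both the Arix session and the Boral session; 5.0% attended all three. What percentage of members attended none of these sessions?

8.3%

Inclusion–exclusion gives
P(union) = 29.5 + 52.2 + 51.0 − 13.8 − 12.4 − 19.8 + 5.0 = 91.7%
P(none) = 100% − 91.7% = 8.3%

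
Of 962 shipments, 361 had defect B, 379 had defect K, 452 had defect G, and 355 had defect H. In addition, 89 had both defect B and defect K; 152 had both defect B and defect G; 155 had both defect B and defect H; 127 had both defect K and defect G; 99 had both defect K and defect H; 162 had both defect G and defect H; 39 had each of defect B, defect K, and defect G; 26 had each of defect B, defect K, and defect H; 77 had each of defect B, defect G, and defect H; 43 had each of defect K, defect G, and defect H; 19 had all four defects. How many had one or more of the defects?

Using inclusion–exclusion:
|union| = 361 + 379 + 452 + 355 − 89 − 152 − 155 − 127 − 99 − 162 + 39 + 26 + 77 + 43 − 19 = 929

929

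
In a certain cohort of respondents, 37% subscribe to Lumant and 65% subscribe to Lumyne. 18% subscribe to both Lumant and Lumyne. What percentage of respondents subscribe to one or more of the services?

P(union) = 37 + 65 − 18 = 84%

84%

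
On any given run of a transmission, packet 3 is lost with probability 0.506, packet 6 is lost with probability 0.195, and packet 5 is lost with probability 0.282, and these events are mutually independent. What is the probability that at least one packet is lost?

0.71447294

P(none) = (1 − 0.506) × (1 − 0.195) × (1 − 0.282) = 0.494 × 0.805 × 0.718 = 0.28552706
P(at least one) = 1 − 0.28552706 = 0.71447294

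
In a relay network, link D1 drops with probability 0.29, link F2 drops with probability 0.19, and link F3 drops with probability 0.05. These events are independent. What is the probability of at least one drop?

0.453655

Independence gives P(none) = ∏(1 − pᵢ).
P(none) = (1 − 0.29) × (1 − 0.19) × (1 − 0.05) = 0.71 × 0.81 × 0.95 = 0.546345
P(at least one) = 1 − 0.546345 = 0.453655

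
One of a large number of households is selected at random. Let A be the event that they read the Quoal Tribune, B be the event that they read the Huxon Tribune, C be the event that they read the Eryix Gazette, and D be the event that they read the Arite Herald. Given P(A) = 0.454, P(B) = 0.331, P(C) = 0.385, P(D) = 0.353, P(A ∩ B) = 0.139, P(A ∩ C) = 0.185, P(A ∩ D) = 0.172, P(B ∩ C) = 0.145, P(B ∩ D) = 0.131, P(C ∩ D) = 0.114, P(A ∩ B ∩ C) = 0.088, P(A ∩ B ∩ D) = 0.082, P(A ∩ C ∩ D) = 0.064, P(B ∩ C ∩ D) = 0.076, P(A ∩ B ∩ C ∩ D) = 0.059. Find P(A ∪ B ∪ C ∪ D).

0.888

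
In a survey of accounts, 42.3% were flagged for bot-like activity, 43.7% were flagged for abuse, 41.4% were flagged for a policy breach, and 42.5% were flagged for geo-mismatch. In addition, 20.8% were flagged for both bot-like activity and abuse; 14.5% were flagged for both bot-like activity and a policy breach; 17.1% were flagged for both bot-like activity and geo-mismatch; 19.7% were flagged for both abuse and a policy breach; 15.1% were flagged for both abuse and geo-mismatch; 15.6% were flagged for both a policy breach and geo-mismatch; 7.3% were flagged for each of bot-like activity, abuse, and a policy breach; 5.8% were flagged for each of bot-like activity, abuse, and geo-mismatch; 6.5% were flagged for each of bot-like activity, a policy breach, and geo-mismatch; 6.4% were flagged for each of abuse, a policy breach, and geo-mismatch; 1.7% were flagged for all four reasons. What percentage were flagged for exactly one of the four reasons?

By inclusion–exclusion (exactly-one form):
P(exactly one) = 42.3 + 43.7 + 41.4 + 42.5 − 2·20.8 − 2·14.5 − 2·17.1 − 2·19.7 − 2·15.1 − 2·15.6 + 3·7.3 + 3·5.8 + 3·6.5 + 3·6.4 − 4·1.7 = 35.5%

35.5%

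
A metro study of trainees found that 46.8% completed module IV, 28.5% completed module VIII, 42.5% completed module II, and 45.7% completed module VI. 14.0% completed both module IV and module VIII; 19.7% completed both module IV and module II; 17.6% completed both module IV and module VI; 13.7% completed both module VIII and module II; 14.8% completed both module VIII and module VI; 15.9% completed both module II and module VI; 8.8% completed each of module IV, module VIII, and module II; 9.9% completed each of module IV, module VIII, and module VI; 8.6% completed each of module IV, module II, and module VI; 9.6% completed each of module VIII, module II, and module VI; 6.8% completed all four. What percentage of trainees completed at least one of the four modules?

97.9%

P(at least one) = 46.8 + 28.5 + 42.5 + 45.7 − 14.0 − 19.7 − 17.6 − 13.7 − 14.8 − 15.9 + 8.8 + 9.9 + 8.6 + 9.6 − 6.8 = 97.9%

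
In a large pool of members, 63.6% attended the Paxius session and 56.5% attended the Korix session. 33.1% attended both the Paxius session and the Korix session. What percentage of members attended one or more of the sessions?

87.0%

P(at least one) = 63.6 + 56.5 − 33.1 = 87.0%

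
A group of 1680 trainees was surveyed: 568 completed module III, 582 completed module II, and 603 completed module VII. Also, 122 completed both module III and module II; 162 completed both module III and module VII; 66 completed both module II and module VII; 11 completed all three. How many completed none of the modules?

Apply inclusion-exclusion:
N(≥1) = 568 + 582 + 603 − 122 − 162 − 66 + 11 = 1414
None: 1680 − 1414 = 266

266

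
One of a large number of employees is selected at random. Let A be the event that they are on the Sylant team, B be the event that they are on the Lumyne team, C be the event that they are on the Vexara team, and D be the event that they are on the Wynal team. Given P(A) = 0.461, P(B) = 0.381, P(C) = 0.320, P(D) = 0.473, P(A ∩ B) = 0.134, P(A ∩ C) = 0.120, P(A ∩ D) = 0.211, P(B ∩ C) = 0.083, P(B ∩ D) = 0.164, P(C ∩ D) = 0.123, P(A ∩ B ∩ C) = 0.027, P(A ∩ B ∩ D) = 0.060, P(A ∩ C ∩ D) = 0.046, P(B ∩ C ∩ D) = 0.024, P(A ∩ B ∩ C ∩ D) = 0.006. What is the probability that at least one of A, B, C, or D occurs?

0.951

P(A ∪ B ∪ C ∪ D) = 0.461 + 0.381 + 0.320 + 0.473 − 0.134 − 0.120 − 0.211 − 0.083 − 0.164 − 0.123 + 0.027 + 0.060 + 0.046 + 0.024 − 0.006 = 0.951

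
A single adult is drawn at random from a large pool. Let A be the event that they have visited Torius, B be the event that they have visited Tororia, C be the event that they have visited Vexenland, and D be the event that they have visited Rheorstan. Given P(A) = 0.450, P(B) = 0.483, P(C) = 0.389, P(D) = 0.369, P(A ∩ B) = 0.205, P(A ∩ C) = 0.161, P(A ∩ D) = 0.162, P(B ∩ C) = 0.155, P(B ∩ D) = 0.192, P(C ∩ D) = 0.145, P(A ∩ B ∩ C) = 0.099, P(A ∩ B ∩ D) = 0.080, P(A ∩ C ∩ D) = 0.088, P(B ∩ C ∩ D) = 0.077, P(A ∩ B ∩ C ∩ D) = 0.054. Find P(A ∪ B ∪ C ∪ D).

0.961

Apply inclusion-exclusion:
P(A ∪ B ∪ C ∪ D) = 0.450 + 0.483 + 0.389 + 0.369 − 0.205 − 0.161 − 0.162 − 0.155 − 0.192 − 0.145 + 0.099 + 0.080 + 0.088 + 0.077 − 0.054 = 0.961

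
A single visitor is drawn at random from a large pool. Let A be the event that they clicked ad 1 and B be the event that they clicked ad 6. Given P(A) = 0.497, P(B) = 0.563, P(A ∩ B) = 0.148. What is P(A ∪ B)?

0.912

Apply inclusion-exclusion:
P(A ∪ B) = 0.497 + 0.563 − 0.148 = 0.912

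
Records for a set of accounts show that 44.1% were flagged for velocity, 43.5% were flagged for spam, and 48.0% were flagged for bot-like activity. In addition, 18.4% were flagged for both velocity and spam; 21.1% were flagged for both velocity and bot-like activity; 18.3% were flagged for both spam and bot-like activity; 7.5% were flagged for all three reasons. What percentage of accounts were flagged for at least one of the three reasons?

85.3%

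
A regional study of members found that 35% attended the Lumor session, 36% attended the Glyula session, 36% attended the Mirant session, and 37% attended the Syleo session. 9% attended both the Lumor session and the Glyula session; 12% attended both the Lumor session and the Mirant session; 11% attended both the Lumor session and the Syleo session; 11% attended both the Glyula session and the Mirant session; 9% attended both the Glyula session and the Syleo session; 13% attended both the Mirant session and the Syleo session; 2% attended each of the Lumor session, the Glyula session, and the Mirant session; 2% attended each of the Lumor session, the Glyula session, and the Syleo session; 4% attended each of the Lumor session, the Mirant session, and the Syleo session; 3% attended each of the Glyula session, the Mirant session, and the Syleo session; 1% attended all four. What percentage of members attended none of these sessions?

11%

P(union) = 35 + 36 + 36 + 37 − 9 − 12 − 11 − 11 − 9 − 13 + 2 + 2 + 4 + 3 − 1 = 89%
P(none) = 100% − 89% = 11%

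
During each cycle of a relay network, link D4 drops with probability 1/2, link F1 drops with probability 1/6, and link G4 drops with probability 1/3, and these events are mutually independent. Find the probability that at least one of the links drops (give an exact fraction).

13/18

P(none) = (1 − 1/2) × (1 − 1/6) × (1 − 1/3) = 1/2 × 5/6 × 2/3 = 5/18
P(at least one) = 1 − 5/18 = 13/18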